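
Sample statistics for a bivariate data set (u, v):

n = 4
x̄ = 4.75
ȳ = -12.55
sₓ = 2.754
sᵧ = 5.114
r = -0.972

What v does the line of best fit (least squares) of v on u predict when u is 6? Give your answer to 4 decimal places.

-14.8062

b = r · sᵧ/sₓ = -0.972 · 5.114/2.754 = -1.804941
a = ȳ − b·x̄ = -12.55 − (-1.804941)·4.75 = -3.976529
ŷ(6) = a + b·6 = -3.976529 + (-1.804941)·6 = -14.806176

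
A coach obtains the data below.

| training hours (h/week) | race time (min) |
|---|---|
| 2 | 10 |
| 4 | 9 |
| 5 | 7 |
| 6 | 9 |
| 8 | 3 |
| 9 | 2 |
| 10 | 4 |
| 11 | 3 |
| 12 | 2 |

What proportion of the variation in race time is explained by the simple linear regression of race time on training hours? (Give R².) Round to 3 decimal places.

0.821

n = 9, Σx = 67, Σy = 49, Σxy = 284, Σx² = 591, Σy² = 353
Sxx = Σx² − (Σx)²/n = 591 − 498.777778 = 92.222222
Sxy = Σxy − (Σx)(Σy)/n = 284 − 364.777778 = -80.777778
Syy = Σy² − (Σy)²/n = 353 − 266.777778 = 86.222222
R² = Sxy²/(Sxx·Syy) = (-80.777778)²/(92.222222·86.222222) = 0.820595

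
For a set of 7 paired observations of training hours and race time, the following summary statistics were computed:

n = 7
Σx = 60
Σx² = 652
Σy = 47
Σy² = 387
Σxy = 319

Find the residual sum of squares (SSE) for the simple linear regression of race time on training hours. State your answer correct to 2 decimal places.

20.37

Sxx = Σx² − (Σx)²/n = 652 − 514.285714 = 137.714286
Sxy = Σxy − (Σx)(Σy)/n = 319 − 402.857143 = -83.857143
Syy = Σy² − (Σy)²/n = 387 − 315.571429 = 71.428571
b = Sxy/Sxx = -83.857143/137.714286 = -0.608921
SSE = Syy − b·Sxy = 71.428571 − (-0.608921)·(-83.857143) = 20.366183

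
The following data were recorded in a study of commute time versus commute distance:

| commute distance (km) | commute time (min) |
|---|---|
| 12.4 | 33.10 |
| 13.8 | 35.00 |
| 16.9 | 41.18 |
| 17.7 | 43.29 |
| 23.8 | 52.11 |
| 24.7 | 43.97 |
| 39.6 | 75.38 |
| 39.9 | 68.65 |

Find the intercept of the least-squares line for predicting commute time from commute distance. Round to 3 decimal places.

n = 8, Σx = 188.8, Σy = 392.68, Σxy = 10406.075, Σx² = 5279.8
Sxx = Σx² − (Σx)²/n = 5279.8 − 4455.68 = 824.12
Sxy = Σxy − (Σx)(Σy)/n = 10406.075 − 9267.248 = 1138.827
b = Sxy/Sxx = 1138.827/824.12 = 1.381870
a = ȳ − b·x̄ = 49.085 − 1.381870·23.6 = 16.472860

16.473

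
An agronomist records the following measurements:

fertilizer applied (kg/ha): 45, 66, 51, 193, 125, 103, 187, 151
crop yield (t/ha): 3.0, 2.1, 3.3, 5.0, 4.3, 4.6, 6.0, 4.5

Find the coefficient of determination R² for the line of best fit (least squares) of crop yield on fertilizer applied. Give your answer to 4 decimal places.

0.7584

n = 8, Σx = 921, Σy = 32.8, Σxy = 4219.7, Σx² = 130235, Σy² = 145.2
Sxx = Σx² − (Σx)²/n = 130235 − 106030.125 = 24204.875
Sxy = Σxy − (Σx)(Σy)/n = 4219.7 − 3776.1 = 443.6
Syy = Σy² − (Σy)²/n = 145.2 − 134.48 = 10.72
R² = Sxy²/(Sxx·Syy) = (443.6)²/(24204.875·10.72) = 0.758378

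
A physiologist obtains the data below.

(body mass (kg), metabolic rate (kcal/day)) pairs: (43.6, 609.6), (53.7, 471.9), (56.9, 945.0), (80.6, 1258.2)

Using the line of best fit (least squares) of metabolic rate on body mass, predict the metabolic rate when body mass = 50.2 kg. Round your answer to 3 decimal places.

656.120

n = 4, Σx = 234.8, Σy = 3284.7, Σxy = 207101.01, Σx² = 14518.62
Sxx = Σx² − (Σx)²/n = 14518.62 − 13782.76 = 735.86
Sxy = Σxy − (Σx)(Σy)/n = 207101.01 − 192811.89 = 14289.12
b = Sxy/Sxx = 14289.12/735.86 = 19.418259
a = ȳ − b·x̄ = 821.175 − 19.418259·58.7 = -318.676798
ŷ(50.2) = a + b·50.2 = -318.676798 + 19.418259·50.2 = 656.119799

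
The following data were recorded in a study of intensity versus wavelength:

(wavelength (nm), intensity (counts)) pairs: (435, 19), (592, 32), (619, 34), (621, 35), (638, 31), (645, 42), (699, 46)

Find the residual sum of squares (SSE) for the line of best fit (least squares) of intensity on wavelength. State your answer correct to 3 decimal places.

68.591

n = 7, Σx = 4249, Σy = 239, Σxy = 149012, Σx² = 2620161, Σy² = 8607
Sxx = Σx² − (Σx)²/n = 2620161 − 2579143 = 41018
Sxy = Σxy − (Σx)(Σy)/n = 149012 − 145073 = 3939
Syy = Σy² − (Σy)²/n = 8607 − 8160.142857 = 446.857143
b = Sxy/Sxx = 3939/41018 = 0.096031
SSE = Syy − b·Sxy = 446.857143 − 0.096031·3939 = 68.590991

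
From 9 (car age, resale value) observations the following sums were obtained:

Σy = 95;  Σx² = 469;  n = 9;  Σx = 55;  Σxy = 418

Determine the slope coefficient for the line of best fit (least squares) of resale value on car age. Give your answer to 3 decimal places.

Sxx = Σx² − (Σx)²/n = 469 − 336.111111 = 132.888889
Sxy = Σxy − (Σx)(Σy)/n = 418 − 580.555556 = -162.555556
b = Sxy/Sxx = -162.555556/132.888889 = -1.223244

-1.223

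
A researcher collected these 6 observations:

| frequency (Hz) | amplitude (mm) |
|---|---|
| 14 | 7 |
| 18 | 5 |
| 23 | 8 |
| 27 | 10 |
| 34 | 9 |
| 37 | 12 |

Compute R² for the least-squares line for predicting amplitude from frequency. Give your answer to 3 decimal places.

n = 6, Σx = 153, Σy = 51, Σxy = 1392, Σx² = 4303, Σy² = 463
Sxx = Σx² − (Σx)²/n = 4303 − 3901.5 = 401.5
Sxy = Σxy − (Σx)(Σy)/n = 1392 − 1300.5 = 91.5
Syy = Σy² − (Σy)²/n = 463 − 433.5 = 29.5
R² = Sxy²/(Sxx·Syy) = (91.5)²/(401.5·29.5) = 0.706862

0.707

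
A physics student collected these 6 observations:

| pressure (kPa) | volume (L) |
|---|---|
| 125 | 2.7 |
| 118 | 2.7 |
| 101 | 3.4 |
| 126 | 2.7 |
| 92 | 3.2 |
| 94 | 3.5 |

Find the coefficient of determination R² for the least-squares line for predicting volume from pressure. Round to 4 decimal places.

0.8347

n = 6, Σx = 656, Σy = 18.2, Σxy = 1963.1, Σx² = 72926, Σy² = 55.92
Sxx = Σx² − (Σx)²/n = 72926 − 71722.666667 = 1203.333333
Sxy = Σxy − (Σx)(Σy)/n = 1963.1 − 1989.866667 = -26.766667
Syy = Σy² − (Σy)²/n = 55.92 − 55.206667 = 0.713333
R² = Sxy²/(Sxx·Syy) = (-26.766667)²/(1203.333333·0.713333) = 0.834661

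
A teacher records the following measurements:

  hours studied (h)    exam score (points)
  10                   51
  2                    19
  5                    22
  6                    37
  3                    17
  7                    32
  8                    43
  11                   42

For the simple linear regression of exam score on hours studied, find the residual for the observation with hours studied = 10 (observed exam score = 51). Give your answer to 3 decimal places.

n = 8, Σx = 52, Σy = 263, Σxy = 1961, Σx² = 408
Sxx = Σx² − (Σx)²/n = 408 − 338 = 70
Sxy = Σxy − (Σx)(Σy)/n = 1961 − 1709.5 = 251.5
b = Sxy/Sxx = 251.5/70 = 3.592857
a = ȳ − b·x̄ = 32.875 − 3.592857·6.5 = 9.521429
ŷ(10) = 9.521429 + 3.592857·10 = 45.45
residual = y − ŷ = 51 − 45.45 = 5.55

5.550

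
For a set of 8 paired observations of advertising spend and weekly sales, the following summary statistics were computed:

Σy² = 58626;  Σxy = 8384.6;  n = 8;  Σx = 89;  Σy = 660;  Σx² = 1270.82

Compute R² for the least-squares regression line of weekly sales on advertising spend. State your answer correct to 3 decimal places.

Sxx = Σx² − (Σx)²/n = 1270.82 − 990.125 = 280.695
Sxy = Σxy − (Σx)(Σy)/n = 8384.6 − 7342.5 = 1042.1
Syy = Σy² − (Σy)²/n = 58626 − 54450 = 4176
R² = Sxy²/(Sxx·Syy) = (1042.1)²/(280.695·4176) = 0.926453

0.926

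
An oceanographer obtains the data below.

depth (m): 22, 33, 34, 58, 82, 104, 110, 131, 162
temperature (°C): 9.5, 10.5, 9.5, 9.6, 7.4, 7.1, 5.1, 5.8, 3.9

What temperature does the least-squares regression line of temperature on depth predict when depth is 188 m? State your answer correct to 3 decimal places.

n = 9, Σx = 736, Σy = 68.4, Σxy = 4733.1, Σx² = 79138
Sxx = Σx² − (Σx)²/n = 79138 − 60188.444444 = 18949.555556
Sxy = Σxy − (Σx)(Σy)/n = 4733.1 − 5593.6 = -860.5
b = Sxy/Sxx = -860.5/18949.555556 = -0.045410
a = ȳ − b·x̄ = 7.6 − (-0.045410)·81.777778 = 11.313532
ŷ(188) = a + b·188 = 11.313532 + (-0.045410)·188 = 2.776445

2.776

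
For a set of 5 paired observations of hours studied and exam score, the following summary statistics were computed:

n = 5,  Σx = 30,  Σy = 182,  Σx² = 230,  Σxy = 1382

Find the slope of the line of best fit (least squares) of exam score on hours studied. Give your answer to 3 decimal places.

5.800

Sxx = Σx² − (Σx)²/n = 230 − 180 = 50
Sxy = Σxy − (Σx)(Σy)/n = 1382 − 1092 = 290
b = Sxy/Sxx = 290/50 = 5.8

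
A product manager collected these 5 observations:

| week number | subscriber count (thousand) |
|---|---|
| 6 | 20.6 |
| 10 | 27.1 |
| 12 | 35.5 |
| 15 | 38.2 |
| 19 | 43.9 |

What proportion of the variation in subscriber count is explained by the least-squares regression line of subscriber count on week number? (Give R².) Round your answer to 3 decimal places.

n = 5, Σx = 62, Σy = 165.3, Σxy = 2227.7, Σx² = 866, Σy² = 5805.47
Sxx = Σx² − (Σx)²/n = 866 − 768.8 = 97.2
Sxy = Σxy − (Σx)(Σy)/n = 2227.7 − 2049.72 = 177.98
Syy = Σy² − (Σy)²/n = 5805.47 − 5464.818 = 340.652
R² = Sxy²/(Sxx·Syy) = (177.98)²/(97.2·340.652) = 0.956677

0.957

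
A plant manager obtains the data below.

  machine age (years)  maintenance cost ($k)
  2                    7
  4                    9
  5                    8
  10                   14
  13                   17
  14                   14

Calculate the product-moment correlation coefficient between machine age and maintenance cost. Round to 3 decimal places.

n = 6, Σx = 48, Σy = 69, Σxy = 647, Σx² = 510, Σy² = 875
Sxx = Σx² − (Σx)²/n = 510 − 384 = 126
Sxy = Σxy − (Σx)(Σy)/n = 647 − 552 = 95
Syy = Σy² − (Σy)²/n = 875 − 793.5 = 81.5
r = Sxy/√(Sxx·Syy) = 95/√(10269) = 95/101.336075 = 0.937475

0.937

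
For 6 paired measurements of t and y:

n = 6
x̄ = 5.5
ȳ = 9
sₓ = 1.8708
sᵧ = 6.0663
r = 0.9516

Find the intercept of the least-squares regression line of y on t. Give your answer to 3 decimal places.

b = r · sᵧ/sₓ = 0.9516 · 6.0663/1.8708 = 3.085681
a = ȳ − b·x̄ = 9 − 3.085681·5.5 = -7.971243

-7.971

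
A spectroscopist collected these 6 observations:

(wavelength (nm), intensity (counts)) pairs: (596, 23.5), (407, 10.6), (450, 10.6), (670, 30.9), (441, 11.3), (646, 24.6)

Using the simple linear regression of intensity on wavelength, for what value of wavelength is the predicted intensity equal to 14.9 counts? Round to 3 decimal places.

486.008

n = 6, Σx = 3210, Σy = 111.5, Σxy = 64668.1, Σx² = 1784062
Sxx = Σx² − (Σx)²/n = 1784062 − 1717350 = 66712
Sxy = Σxy − (Σx)(Σy)/n = 64668.1 − 59652.5 = 5015.6
b = Sxy/Sxx = 5015.6/66712 = 0.075183
a = ȳ − b·x̄ = 18.583333 − 0.075183·535 = -21.639505
Set a + b·x = 14.9: x = (14.9 − (-21.639505)) / 0.075183 = 486.008347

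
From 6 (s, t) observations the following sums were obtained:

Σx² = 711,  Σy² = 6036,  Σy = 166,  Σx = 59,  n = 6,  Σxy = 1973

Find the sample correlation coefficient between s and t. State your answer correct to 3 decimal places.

0.784

Sxx = Σx² − (Σx)²/n = 711 − 580.166667 = 130.833333
Sxy = Σxy − (Σx)(Σy)/n = 1973 − 1632.333333 = 340.666667
Syy = Σy² − (Σy)²/n = 6036 − 4592.666667 = 1443.333333
r = Sxy/√(Sxx·Syy) = 340.666667/√(188836.111111) = 340.666667/434.552771 = 0.783948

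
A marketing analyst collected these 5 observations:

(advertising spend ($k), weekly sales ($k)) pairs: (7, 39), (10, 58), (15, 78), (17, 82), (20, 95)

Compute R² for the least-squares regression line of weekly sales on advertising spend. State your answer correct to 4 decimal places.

n = 5, Σx = 69, Σy = 352, Σxy = 5317, Σx² = 1063, Σy² = 26718
Sxx = Σx² − (Σx)²/n = 1063 − 952.2 = 110.8
Sxy = Σxy − (Σx)(Σy)/n = 5317 − 4857.6 = 459.4
Syy = Σy² − (Σy)²/n = 26718 − 24780.8 = 1937.2
R² = Sxy²/(Sxx·Syy) = (459.4)²/(110.8·1937.2) = 0.983259

0.9833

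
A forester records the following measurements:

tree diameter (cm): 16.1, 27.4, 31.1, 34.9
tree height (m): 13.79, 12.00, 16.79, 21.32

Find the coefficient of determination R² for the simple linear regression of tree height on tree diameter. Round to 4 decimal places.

n = 4, Σx = 109.5, Σy = 63.9, Σxy = 1817.056, Σx² = 3195.19, Σy² = 1070.6106
Sxx = Σx² − (Σx)²/n = 3195.19 − 2997.5625 = 197.6275
Sxy = Σxy − (Σx)(Σy)/n = 1817.056 − 1749.2625 = 67.7935
Syy = Σy² − (Σy)²/n = 1070.6106 − 1020.8025 = 49.8081
R² = Sxy²/(Sxx·Syy) = (67.7935)²/(197.6275·49.8081) = 0.466905

0.4669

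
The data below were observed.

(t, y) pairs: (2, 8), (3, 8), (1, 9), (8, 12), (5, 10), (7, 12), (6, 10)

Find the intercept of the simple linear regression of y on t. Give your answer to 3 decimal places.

7.274

n = 7, Σx = 32, Σy = 69, Σxy = 339, Σx² = 188
Sxx = Σx² − (Σx)²/n = 188 − 146.285714 = 41.714286
Sxy = Σxy − (Σx)(Σy)/n = 339 − 315.428571 = 23.571429
b = Sxy/Sxx = 23.571429/41.714286 = 0.565068
a = ȳ − b·x̄ = 9.857143 − 0.565068·4.571429 = 7.273973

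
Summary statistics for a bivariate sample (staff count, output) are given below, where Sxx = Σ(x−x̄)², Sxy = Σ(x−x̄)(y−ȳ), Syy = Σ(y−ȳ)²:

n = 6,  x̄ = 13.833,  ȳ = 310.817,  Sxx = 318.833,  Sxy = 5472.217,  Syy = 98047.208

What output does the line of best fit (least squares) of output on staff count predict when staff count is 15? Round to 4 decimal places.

330.8465

b = Sxy/Sxx = 5472.217/318.833 = 17.163270
a = ȳ − b·x̄ = 310.817 − 17.163270·13.833 = 73.397480
ŷ(15) = a + b·15 = 73.397480 + 17.163270·15 = 330.846537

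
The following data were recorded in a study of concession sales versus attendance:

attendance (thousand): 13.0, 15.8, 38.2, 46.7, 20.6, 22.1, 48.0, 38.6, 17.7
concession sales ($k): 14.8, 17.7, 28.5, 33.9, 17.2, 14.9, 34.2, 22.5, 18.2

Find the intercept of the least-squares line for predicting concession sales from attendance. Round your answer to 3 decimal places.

n = 9, Σx = 260.7, Σy = 201.9, Σxy = 6659.74, Σx² = 9078.79
Sxx = Σx² − (Σx)²/n = 9078.79 − 7551.61 = 1527.18
Sxy = Σxy − (Σx)(Σy)/n = 6659.74 − 5848.37 = 811.37
b = Sxy/Sxx = 811.37/1527.18 = 0.531286
a = ȳ − b·x̄ = 22.433333 − 0.531286·28.966667 = 7.043737

7.044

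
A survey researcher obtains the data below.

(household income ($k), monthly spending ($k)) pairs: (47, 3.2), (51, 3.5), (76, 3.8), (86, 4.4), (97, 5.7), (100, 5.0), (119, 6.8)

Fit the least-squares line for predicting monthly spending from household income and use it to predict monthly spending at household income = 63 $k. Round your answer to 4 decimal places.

n = 7, Σx = 576, Σy = 32.4, Σxy = 2858.2, Σx² = 51552
Sxx = Σx² − (Σx)²/n = 51552 − 47396.571429 = 4155.428571
Sxy = Σxy − (Σx)(Σy)/n = 2858.2 − 2666.057143 = 192.142857
b = Sxy/Sxx = 192.142857/4155.428571 = 0.046239
a = ȳ − b·x̄ = 4.628571 − 0.046239·82.285714 = 0.823762
ŷ(63) = a + b·63 = 0.823762 + 0.046239·63 = 3.736819

3.7368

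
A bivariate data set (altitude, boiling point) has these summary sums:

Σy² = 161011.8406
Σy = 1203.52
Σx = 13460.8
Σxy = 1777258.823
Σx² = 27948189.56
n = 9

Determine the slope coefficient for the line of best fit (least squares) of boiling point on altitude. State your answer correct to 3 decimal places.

-0.003

Sxx = Σx² − (Σx)²/n = 27948189.56 − 20132570.737778 = 7815618.822222
Sxy = Σxy − (Σx)(Σy)/n = 1777258.823 − 1800038.001778 = -22779.178778
b = Sxy/Sxx = -22779.178778/7815618.822222 = -0.002915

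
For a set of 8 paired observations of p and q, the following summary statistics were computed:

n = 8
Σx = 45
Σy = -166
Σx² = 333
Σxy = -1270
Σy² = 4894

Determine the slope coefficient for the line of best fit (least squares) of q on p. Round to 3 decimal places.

-4.210

Sxx = Σx² − (Σx)²/n = 333 − 253.125 = 79.875
Sxy = Σxy − (Σx)(Σy)/n = -1270 − (-933.75) = -336.25
b = Sxy/Sxx = -336.25/79.875 = -4.209703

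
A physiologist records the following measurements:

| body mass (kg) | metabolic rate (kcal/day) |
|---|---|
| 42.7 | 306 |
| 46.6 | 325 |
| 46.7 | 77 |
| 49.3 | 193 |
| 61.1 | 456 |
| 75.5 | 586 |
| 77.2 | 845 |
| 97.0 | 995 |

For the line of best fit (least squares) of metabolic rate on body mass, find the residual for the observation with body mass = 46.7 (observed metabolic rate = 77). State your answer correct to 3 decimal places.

-160.857

n = 8, Σx = 496.1, Σy = 3783, Σxy = 275175.6, Σx² = 33408.53
Sxx = Σx² − (Σx)²/n = 33408.53 − 30764.40125 = 2644.12875
Sxy = Σxy − (Σx)(Σy)/n = 275175.6 − 234593.2875 = 40582.3125
b = Sxy/Sxx = 40582.3125/2644.12875 = 15.348085
a = ȳ − b·x̄ = 472.875 − 15.348085·62.0125 = -478.898114
ŷ(46.7) = -478.898114 + 15.348085·46.7 = 237.857450
residual = y − ŷ = 77 − 237.857450 = -160.857450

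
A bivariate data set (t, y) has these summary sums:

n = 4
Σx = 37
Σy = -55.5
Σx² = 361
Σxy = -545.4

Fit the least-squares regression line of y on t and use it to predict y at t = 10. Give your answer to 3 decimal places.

Sxx = Σx² − (Σx)²/n = 361 − 342.25 = 18.75
Sxy = Σxy − (Σx)(Σy)/n = -545.4 − (-513.375) = -32.025
b = Sxy/Sxx = -32.025/18.75 = -1.708
a = ȳ − b·x̄ = -13.875 − (-1.708)·9.25 = 1.924
ŷ(10) = a + b·10 = 1.924 + (-1.708)·10 = -15.156

-15.156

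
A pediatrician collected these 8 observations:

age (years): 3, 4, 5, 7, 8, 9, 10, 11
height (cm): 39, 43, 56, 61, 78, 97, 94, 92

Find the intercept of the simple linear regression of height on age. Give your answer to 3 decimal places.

n = 8, Σx = 57, Σy = 560, Σxy = 4445, Σx² = 465
Sxx = Σx² − (Σx)²/n = 465 − 406.125 = 58.875
Sxy = Σxy − (Σx)(Σy)/n = 4445 − 3990 = 455
b = Sxy/Sxx = 455/58.875 = 7.728238
a = ȳ − b·x̄ = 70 − 7.728238·7.125 = 14.936306

14.936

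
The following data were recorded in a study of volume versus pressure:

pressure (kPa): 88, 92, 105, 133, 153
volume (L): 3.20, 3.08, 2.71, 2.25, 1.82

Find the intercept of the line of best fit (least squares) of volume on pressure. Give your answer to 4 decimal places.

4.9609

n = 5, Σx = 571, Σy = 13.06, Σxy = 1427.22, Σx² = 68331
Sxx = Σx² − (Σx)²/n = 68331 − 65208.2 = 3122.8
Sxy = Σxy − (Σx)(Σy)/n = 1427.22 − 1491.452 = -64.232
b = Sxy/Sxx = -64.232/3122.8 = -0.020569
a = ȳ − b·x̄ = 2.612 − (-0.020569)·114.2 = 4.960948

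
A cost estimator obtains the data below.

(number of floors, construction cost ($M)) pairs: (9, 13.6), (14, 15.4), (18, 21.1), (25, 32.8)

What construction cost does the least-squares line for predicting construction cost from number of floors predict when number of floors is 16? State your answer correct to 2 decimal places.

n = 4, Σx = 66, Σy = 82.9, Σxy = 1537.8, Σx² = 1226
Sxx = Σx² − (Σx)²/n = 1226 − 1089 = 137
Sxy = Σxy − (Σx)(Σy)/n = 1537.8 − 1367.85 = 169.95
b = Sxy/Sxx = 169.95/137 = 1.240511
a = ȳ − b·x̄ = 20.725 − 1.240511·16.5 = 0.256569
ŷ(16) = a + b·16 = 0.256569 + 1.240511·16 = 20.104745

20.10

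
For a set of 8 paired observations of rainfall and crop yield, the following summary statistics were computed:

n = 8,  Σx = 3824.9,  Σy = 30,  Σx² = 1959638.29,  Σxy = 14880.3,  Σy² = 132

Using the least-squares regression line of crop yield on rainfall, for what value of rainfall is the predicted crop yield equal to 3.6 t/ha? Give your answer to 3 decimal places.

Sxx = Σx² − (Σx)²/n = 1959638.29 − 1828732.50125 = 130905.78875
Sxy = Σxy − (Σx)(Σy)/n = 14880.3 − 14343.375 = 536.925
b = Sxy/Sxx = 536.925/130905.78875 = 0.004102
a = ȳ − b·x̄ = 3.75 − 0.004102·478.1125 = 1.788967
Set a + b·x = 3.6: x = (3.6 − 1.788967) / 0.004102 = 441.541530

441.542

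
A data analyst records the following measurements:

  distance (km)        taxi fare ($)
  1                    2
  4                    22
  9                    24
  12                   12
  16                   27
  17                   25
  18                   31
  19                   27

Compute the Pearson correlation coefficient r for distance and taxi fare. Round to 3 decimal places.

0.747

n = 8, Σx = 96, Σy = 170, Σxy = 2378, Σx² = 1472, Σy² = 4252
Sxx = Σx² − (Σx)²/n = 1472 − 1152 = 320
Sxy = Σxy − (Σx)(Σy)/n = 2378 − 2040 = 338
Syy = Σy² − (Σy)²/n = 4252 − 3612.5 = 639.5
r = Sxy/√(Sxx·Syy) = 338/√(204640) = 338/452.371529 = 0.747173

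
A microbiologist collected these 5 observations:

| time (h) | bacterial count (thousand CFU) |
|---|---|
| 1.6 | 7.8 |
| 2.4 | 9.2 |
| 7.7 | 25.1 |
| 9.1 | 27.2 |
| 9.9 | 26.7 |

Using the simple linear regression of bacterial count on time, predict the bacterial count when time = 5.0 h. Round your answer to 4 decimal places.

n = 5, Σx = 30.7, Σy = 96, Σxy = 739.68, Σx² = 248.43
Sxx = Σx² − (Σx)²/n = 248.43 − 188.498 = 59.932
Sxy = Σxy − (Σx)(Σy)/n = 739.68 − 589.44 = 150.24
b = Sxy/Sxx = 150.24/59.932 = 2.506841
a = ȳ − b·x̄ = 19.2 − 2.506841·6.14 = 3.807996
ŷ(5.0) = a + b·5.0 = 3.807996 + 2.506841·5 = 16.342201

16.3422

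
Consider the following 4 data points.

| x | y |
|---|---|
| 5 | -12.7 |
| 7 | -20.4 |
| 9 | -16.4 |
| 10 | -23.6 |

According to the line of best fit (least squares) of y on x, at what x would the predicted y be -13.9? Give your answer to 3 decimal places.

n = 4, Σx = 31, Σy = -73.1, Σxy = -589.9, Σx² = 255
Sxx = Σx² − (Σx)²/n = 255 − 240.25 = 14.75
Sxy = Σxy − (Σx)(Σy)/n = -589.9 − (-566.525) = -23.375
b = Sxy/Sxx = -23.375/14.75 = -1.584746
a = ȳ − b·x̄ = -18.275 − (-1.584746)·7.75 = -5.993220
Set a + b·x = -13.9: x = (-13.9 − (-5.993220)) / (-1.584746) = 4.989305

4.989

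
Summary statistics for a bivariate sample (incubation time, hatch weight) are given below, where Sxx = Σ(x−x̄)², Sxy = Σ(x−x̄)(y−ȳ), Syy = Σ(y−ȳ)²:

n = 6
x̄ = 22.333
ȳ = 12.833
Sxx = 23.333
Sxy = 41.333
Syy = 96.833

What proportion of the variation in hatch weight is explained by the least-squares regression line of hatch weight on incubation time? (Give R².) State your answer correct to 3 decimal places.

R² = Sxy²/(Sxx·Syy) = (41.333)²/(23.333·96.833) = 0.756136

0.756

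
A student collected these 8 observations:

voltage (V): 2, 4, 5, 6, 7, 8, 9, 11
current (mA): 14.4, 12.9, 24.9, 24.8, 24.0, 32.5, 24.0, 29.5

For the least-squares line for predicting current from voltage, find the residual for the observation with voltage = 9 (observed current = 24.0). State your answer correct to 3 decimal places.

n = 8, Σx = 52, Σy = 187, Σxy = 1322.2, Σx² = 396
Sxx = Σx² − (Σx)²/n = 396 − 338 = 58
Sxy = Σxy − (Σx)(Σy)/n = 1322.2 − 1215.5 = 106.7
b = Sxy/Sxx = 106.7/58 = 1.839655
a = ȳ − b·x̄ = 23.375 − 1.839655·6.5 = 11.417241
ŷ(9) = 11.417241 + 1.839655·9 = 27.974138
residual = y − ŷ = 24.0 − 27.974138 = -3.974138

-3.974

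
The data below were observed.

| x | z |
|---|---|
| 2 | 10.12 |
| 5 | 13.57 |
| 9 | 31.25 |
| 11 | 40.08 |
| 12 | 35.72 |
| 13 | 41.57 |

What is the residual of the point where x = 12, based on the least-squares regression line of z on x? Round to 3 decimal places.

-3.210

n = 6, Σx = 52, Σy = 172.31, Σxy = 1779.27, Σx² = 544
Sxx = Σx² − (Σx)²/n = 544 − 450.666667 = 93.333333
Sxy = Σxy − (Σx)(Σy)/n = 1779.27 − 1493.353333 = 285.916667
b = Sxy/Sxx = 285.916667/93.333333 = 3.063393
a = ȳ − b·x̄ = 28.718333 − 3.063393·8.666667 = 2.168929
ŷ(12) = 2.168929 + 3.063393·12 = 38.929643
residual = y − ŷ = 35.72 − 38.929643 = -3.209643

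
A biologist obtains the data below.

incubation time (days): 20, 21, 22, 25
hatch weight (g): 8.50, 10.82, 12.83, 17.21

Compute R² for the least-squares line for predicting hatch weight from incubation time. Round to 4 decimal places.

0.9873

n = 4, Σx = 88, Σy = 49.36, Σxy = 1109.73, Σx² = 1950, Σy² = 650.1154
Sxx = Σx² − (Σx)²/n = 1950 − 1936 = 14
Sxy = Σxy − (Σx)(Σy)/n = 1109.73 − 1085.92 = 23.81
Syy = Σy² − (Σy)²/n = 650.1154 − 609.1024 = 41.013
R² = Sxy²/(Sxx·Syy) = (23.81)²/(14·41.013) = 0.987346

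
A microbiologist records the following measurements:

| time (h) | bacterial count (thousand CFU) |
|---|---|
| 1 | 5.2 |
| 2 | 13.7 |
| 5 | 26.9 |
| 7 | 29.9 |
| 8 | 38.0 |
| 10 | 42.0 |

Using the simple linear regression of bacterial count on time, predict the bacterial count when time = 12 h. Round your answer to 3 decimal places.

51.744

n = 6, Σx = 33, Σy = 155.7, Σxy = 1100.4, Σx² = 243
Sxx = Σx² − (Σx)²/n = 243 − 181.5 = 61.5
Sxy = Σxy − (Σx)(Σy)/n = 1100.4 − 856.35 = 244.05
b = Sxy/Sxx = 244.05/61.5 = 3.968293
a = ȳ − b·x̄ = 25.95 − 3.968293·5.5 = 4.124390
ŷ(12) = a + b·12 = 4.124390 + 3.968293·12 = 51.743902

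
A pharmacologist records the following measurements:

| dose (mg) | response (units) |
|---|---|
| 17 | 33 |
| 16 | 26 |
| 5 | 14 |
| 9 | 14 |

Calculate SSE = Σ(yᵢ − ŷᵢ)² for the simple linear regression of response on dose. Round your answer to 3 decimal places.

34.618

n = 4, Σx = 47, Σy = 87, Σxy = 1173, Σx² = 651, Σy² = 2157
Sxx = Σx² − (Σx)²/n = 651 − 552.25 = 98.75
Sxy = Σxy − (Σx)(Σy)/n = 1173 − 1022.25 = 150.75
Syy = Σy² − (Σy)²/n = 2157 − 1892.25 = 264.75
b = Sxy/Sxx = 150.75/98.75 = 1.526582
SSE = Syy − b·Sxy = 264.75 − 1.526582·150.75 = 34.617722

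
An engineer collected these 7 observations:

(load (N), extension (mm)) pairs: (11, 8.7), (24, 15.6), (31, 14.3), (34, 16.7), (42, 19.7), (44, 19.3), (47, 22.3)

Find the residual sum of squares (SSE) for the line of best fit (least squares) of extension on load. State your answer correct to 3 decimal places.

n = 7, Σx = 233, Σy = 116.6, Σxy = 4205.9, Σx² = 8723, Σy² = 2060.3
Sxx = Σx² − (Σx)²/n = 8723 − 7755.571429 = 967.428571
Sxy = Σxy − (Σx)(Σy)/n = 4205.9 − 3881.114286 = 324.785714
Syy = Σy² − (Σy)²/n = 2060.3 − 1942.222857 = 118.077143
b = Sxy/Sxx = 324.785714/967.428571 = 0.335721
SSE = Syy − b·Sxy = 118.077143 − 0.335721·324.785714 = 9.039883

9.040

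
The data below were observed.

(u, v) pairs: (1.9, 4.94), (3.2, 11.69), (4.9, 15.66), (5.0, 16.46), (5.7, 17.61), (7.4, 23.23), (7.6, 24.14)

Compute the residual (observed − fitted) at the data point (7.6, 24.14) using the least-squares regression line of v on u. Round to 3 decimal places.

n = 7, Σx = 35.7, Σy = 113.73, Σxy = 661.571, Σx² = 207.87
Sxx = Σx² − (Σx)²/n = 207.87 − 182.07 = 25.8
Sxy = Σxy − (Σx)(Σy)/n = 661.571 − 580.023 = 81.548
b = Sxy/Sxx = 81.548/25.8 = 3.160775
a = ȳ − b·x̄ = 16.247143 − 3.160775·5.1 = 0.127189
ŷ(7.6) = 0.127189 + 3.160775·7.6 = 24.149081
residual = y − ŷ = 24.14 − 24.149081 = -0.009081

-0.009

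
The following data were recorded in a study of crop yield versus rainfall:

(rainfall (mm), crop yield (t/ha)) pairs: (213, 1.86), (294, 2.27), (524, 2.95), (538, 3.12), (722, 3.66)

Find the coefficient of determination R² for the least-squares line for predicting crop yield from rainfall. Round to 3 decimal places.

n = 5, Σx = 2291, Σy = 13.86, Σxy = 6930.44, Σx² = 1217109, Σy² = 40.445
Sxx = Σx² − (Σx)²/n = 1217109 − 1049736.2 = 167372.8
Sxy = Σxy − (Σx)(Σy)/n = 6930.44 − 6350.652 = 579.788
Syy = Σy² − (Σy)²/n = 40.445 − 38.41992 = 2.02508
R² = Sxy²/(Sxx·Syy) = (579.788)²/(167372.8·2.02508) = 0.991771

0.992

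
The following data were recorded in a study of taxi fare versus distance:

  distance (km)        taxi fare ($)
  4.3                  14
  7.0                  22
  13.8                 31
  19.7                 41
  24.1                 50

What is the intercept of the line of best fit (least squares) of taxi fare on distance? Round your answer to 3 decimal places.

n = 5, Σx = 68.9, Σy = 158, Σxy = 2654.7, Σx² = 1226.83
Sxx = Σx² − (Σx)²/n = 1226.83 − 949.442 = 277.388
Sxy = Σxy − (Σx)(Σy)/n = 2654.7 − 2177.24 = 477.46
b = Sxy/Sxx = 477.46/277.388 = 1.721271
a = ȳ − b·x̄ = 31.6 − 1.721271·13.78 = 7.880882

7.881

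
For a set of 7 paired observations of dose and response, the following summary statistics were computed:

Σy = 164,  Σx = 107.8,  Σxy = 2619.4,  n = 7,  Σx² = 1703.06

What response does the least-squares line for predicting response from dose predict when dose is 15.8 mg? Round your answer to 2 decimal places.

24.30

Sxx = Σx² − (Σx)²/n = 1703.06 − 1660.12 = 42.94
Sxy = Σxy − (Σx)(Σy)/n = 2619.4 − 2525.6 = 93.8
b = Sxy/Sxx = 93.8/42.94 = 2.184443
a = ȳ − b·x̄ = 23.428571 − 2.184443·15.4 = -10.211857
ŷ(15.8) = a + b·15.8 = -10.211857 + 2.184443·15.8 = 24.302349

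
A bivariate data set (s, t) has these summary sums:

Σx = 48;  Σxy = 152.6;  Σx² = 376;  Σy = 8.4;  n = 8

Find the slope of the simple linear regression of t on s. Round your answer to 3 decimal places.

1.161

Sxx = Σx² − (Σx)²/n = 376 − 288 = 88
Sxy = Σxy − (Σx)(Σy)/n = 152.6 − 50.4 = 102.2
b = Sxy/Sxx = 102.2/88 = 1.161364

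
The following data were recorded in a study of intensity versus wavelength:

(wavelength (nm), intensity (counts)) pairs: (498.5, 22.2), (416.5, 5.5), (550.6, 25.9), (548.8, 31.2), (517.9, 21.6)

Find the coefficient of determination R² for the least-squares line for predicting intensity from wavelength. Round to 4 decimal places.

0.9357

n = 5, Σx = 2532.3, Σy = 106.4, Σxy = 55927.19, Σx² = 1294536.71, Σy² = 2633.9
Sxx = Σx² − (Σx)²/n = 1294536.71 − 1282508.658 = 12028.052
Sxy = Σxy − (Σx)(Σy)/n = 55927.19 − 53887.344 = 2039.846
Syy = Σy² − (Σy)²/n = 2633.9 − 2264.192 = 369.708
R² = Sxy²/(Sxx·Syy) = (2039.846)²/(12028.052·369.708) = 0.935709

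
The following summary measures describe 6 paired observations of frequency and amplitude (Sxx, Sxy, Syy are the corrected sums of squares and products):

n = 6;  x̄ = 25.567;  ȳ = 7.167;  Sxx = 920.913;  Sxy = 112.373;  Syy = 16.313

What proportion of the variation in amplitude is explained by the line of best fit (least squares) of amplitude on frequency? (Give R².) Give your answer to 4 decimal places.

R² = Sxy²/(Sxx·Syy) = (112.373)²/(920.913·16.313) = 0.840565

0.8406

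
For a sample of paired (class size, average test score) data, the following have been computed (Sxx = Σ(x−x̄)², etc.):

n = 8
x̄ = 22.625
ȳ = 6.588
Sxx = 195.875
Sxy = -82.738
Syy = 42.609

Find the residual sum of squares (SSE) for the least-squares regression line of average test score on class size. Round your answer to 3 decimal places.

b = Sxy/Sxx = -82.738/195.875 = -0.422402
SSE = Syy − b·Sxy = 42.609 − (-0.422402)·(-82.738) = 7.660300

7.660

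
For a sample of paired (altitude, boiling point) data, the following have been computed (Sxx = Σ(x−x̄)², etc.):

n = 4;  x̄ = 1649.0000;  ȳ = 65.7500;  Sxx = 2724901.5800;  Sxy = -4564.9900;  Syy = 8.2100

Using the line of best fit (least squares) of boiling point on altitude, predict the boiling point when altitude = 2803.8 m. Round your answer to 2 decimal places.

63.82

b = Sxy/Sxx = -4564.99/2724901.58 = -0.001675
a = ȳ − b·x̄ = 65.75 − (-0.001675)·1649 = 68.512547
ŷ(2803.8) = a + b·2803.8 = 68.512547 + (-0.001675)·2803.8 = 63.815380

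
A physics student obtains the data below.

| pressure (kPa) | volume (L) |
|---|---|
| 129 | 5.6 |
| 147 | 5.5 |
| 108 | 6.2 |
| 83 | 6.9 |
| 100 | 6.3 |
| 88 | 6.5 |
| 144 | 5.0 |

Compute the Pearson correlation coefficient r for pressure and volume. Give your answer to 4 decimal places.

-0.9589

n = 7, Σx = 799, Σy = 42, Σxy = 4695.2, Σx² = 95283, Σy² = 254.6
Sxx = Σx² − (Σx)²/n = 95283 − 91200.142857 = 4082.857143
Sxy = Σxy − (Σx)(Σy)/n = 4695.2 − 4794 = -98.8
Syy = Σy² − (Σy)²/n = 254.6 − 252 = 2.6
r = Sxy/√(Sxx·Syy) = -98.8/√(10615.428571) = -98.8/103.031202 = -0.958933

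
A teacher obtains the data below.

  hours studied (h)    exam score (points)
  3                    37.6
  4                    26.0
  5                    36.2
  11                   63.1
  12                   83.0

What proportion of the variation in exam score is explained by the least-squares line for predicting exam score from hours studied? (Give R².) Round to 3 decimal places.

0.882

n = 5, Σx = 35, Σy = 245.9, Σxy = 2087.9, Σx² = 315, Σy² = 14270.81
Sxx = Σx² − (Σx)²/n = 315 − 245 = 70
Sxy = Σxy − (Σx)(Σy)/n = 2087.9 − 1721.3 = 366.6
Syy = Σy² − (Σy)²/n = 14270.81 − 12093.362 = 2177.448
R² = Sxy²/(Sxx·Syy) = (366.6)²/(70·2177.448) = 0.881737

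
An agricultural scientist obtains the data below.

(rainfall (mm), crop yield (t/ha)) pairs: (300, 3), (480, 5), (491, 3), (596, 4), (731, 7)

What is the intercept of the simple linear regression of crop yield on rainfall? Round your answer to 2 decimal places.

0.07

n = 5, Σx = 2598, Σy = 22, Σxy = 12274, Σx² = 1451058
Sxx = Σx² − (Σx)²/n = 1451058 − 1349920.8 = 101137.2
Sxy = Σxy − (Σx)(Σy)/n = 12274 − 11431.2 = 842.8
b = Sxy/Sxx = 842.8/101137.2 = 0.008333
a = ȳ − b·x̄ = 4.4 − 0.008333·519.6 = 0.070051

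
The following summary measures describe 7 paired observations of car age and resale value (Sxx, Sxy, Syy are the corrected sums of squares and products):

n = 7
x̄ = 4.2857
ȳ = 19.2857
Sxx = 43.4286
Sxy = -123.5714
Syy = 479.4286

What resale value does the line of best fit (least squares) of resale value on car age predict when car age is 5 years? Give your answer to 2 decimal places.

17.25

b = Sxy/Sxx = -123.5714/43.4286 = -2.845392
a = ȳ − b·x̄ = 19.2857 − (-2.845392)·4.2857 = 31.480197
ŷ(5) = a + b·5 = 31.480197 + (-2.845392)·5 = 17.253236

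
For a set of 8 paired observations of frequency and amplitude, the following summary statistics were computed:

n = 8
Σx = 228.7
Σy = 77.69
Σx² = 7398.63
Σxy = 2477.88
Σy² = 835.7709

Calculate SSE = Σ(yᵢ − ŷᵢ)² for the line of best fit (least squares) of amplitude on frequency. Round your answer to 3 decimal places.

4.612

Sxx = Σx² − (Σx)²/n = 7398.63 − 6537.96125 = 860.66875
Sxy = Σxy − (Σx)(Σy)/n = 2477.88 − 2220.962875 = 256.917125
Syy = Σy² − (Σy)²/n = 835.7709 − 754.467013 = 81.303888
b = Sxy/Sxx = 256.917125/860.66875 = 0.298509
SSE = Syy − b·Sxy = 81.303888 − 0.298509·256.917125 = 4.611886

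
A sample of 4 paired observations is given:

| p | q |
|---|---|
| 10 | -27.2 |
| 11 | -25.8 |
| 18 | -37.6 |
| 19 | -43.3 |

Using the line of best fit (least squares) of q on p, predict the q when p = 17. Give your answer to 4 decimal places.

-37.8500

n = 4, Σx = 58, Σy = -133.9, Σxy = -2055.3, Σx² = 906
Sxx = Σx² − (Σx)²/n = 906 − 841 = 65
Sxy = Σxy − (Σx)(Σy)/n = -2055.3 − (-1941.55) = -113.75
b = Sxy/Sxx = -113.75/65 = -1.75
a = ȳ − b·x̄ = -33.475 − (-1.75)·14.5 = -8.1
ŷ(17) = a + b·17 = -8.1 + (-1.75)·17 = -37.85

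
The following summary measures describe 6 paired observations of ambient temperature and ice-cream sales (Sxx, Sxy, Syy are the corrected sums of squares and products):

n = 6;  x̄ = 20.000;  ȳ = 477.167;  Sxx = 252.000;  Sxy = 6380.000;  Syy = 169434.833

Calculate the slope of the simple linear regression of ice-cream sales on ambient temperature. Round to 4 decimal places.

b = Sxy/Sxx = 6380/252 = 25.317460

25.3175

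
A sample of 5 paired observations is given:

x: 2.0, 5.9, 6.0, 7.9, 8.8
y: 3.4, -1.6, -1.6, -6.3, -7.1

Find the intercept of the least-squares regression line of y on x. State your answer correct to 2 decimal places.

7.13

n = 5, Σx = 30.6, Σy = -13.2, Σxy = -124.49, Σx² = 214.66
Sxx = Σx² − (Σx)²/n = 214.66 − 187.272 = 27.388
Sxy = Σxy − (Σx)(Σy)/n = -124.49 − (-80.784) = -43.706
b = Sxy/Sxx = -43.706/27.388 = -1.595808
a = ȳ − b·x̄ = -2.64 − (-1.595808)·6.12 = 7.126347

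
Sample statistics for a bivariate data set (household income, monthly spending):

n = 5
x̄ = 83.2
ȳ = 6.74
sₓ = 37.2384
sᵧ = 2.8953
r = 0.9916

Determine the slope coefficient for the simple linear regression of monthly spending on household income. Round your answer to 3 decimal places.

b = r · sᵧ/sₓ = 0.9916 · 2.8953/37.2384 = 0.077097

0.077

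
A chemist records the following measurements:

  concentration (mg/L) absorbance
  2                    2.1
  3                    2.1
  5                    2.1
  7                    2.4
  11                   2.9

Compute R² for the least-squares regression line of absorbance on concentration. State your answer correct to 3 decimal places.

n = 5, Σx = 28, Σy = 11.6, Σxy = 69.7, Σx² = 208, Σy² = 27.4
Sxx = Σx² − (Σx)²/n = 208 − 156.8 = 51.2
Sxy = Σxy − (Σx)(Σy)/n = 69.7 − 64.96 = 4.74
Syy = Σy² − (Σy)²/n = 27.4 − 26.912 = 0.488
R² = Sxy²/(Sxx·Syy) = (4.74)²/(51.2·0.488) = 0.899222

0.899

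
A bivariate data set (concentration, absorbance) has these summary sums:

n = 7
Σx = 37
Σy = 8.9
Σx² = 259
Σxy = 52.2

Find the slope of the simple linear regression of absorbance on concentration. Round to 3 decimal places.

Sxx = Σx² − (Σx)²/n = 259 − 195.571429 = 63.428571
Sxy = Σxy − (Σx)(Σy)/n = 52.2 − 47.042857 = 5.157143
b = Sxy/Sxx = 5.157143/63.428571 = 0.081306

0.081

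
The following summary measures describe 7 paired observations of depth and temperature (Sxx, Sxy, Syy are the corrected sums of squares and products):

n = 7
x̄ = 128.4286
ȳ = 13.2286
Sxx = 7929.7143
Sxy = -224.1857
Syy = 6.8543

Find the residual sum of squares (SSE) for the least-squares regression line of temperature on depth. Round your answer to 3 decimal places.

b = Sxy/Sxx = -224.1857/7929.7143 = -0.028272
SSE = Syy − b·Sxy = 6.8543 − (-0.028272)·(-224.1857) = 0.516212

0.516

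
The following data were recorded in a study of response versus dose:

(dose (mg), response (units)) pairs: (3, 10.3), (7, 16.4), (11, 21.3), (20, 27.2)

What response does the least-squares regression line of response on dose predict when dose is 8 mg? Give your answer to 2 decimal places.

16.63

n = 4, Σx = 41, Σy = 75.2, Σxy = 924, Σx² = 579
Sxx = Σx² − (Σx)²/n = 579 − 420.25 = 158.75
Sxy = Σxy − (Σx)(Σy)/n = 924 − 770.8 = 153.2
b = Sxy/Sxx = 153.2/158.75 = 0.965039
a = ȳ − b·x̄ = 18.8 − 0.965039·10.25 = 8.908346
ŷ(8) = a + b·8 = 8.908346 + 0.965039·8 = 16.628661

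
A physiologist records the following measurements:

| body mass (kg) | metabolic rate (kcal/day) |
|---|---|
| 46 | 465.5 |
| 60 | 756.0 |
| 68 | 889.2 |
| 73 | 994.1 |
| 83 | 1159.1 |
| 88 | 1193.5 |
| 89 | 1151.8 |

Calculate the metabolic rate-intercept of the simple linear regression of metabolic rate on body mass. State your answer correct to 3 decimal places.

-254.672

n = 7, Σx = 507, Σy = 6609.2, Σxy = 503551.4, Σx² = 38223
Sxx = Σx² − (Σx)²/n = 38223 − 36721.285714 = 1501.714286
Sxy = Σxy − (Σx)(Σy)/n = 503551.4 − 478694.914286 = 24856.485714
b = Sxy/Sxx = 24856.485714/1501.714286 = 16.552074
a = ȳ − b·x̄ = 944.171429 − 16.552074·72.428571 = -254.671632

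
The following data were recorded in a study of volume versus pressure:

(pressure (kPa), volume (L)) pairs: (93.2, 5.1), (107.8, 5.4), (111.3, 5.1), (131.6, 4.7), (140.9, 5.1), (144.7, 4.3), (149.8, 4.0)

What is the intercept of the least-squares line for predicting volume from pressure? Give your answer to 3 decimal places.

7.047

n = 7, Σx = 879.3, Σy = 33.7, Σxy = 4183.59, Σx² = 113244.27
Sxx = Σx² − (Σx)²/n = 113244.27 − 110452.641429 = 2791.628571
Sxy = Σxy − (Σx)(Σy)/n = 4183.59 − 4233.201429 = -49.611429
b = Sxy/Sxx = -49.611429/2791.628571 = -0.017772
a = ȳ − b·x̄ = 4.814286 − (-0.017772)·125.614286 = 7.046640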